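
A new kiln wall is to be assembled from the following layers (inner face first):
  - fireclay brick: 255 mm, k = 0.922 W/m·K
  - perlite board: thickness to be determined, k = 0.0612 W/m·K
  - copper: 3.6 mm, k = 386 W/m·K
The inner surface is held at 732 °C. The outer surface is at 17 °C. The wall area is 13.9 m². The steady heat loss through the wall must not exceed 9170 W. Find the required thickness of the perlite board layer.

L ≈ 49.4 mm

Thermal resistances in series:
R_fireclay brick = L/(kA) = 0.255/(0.922×13.9) = 0.0199 K/W
R_copper = L/(kA) = 0.0036/(386×13.9) = 6.71×10^-7 K/W
Sum of the known resistances R_other = 0.0199 K/W
Required total resistance R_tot = ΔT/Q_allow = 715/9170 = 0.07797 K/W
R_perlite board = R_tot − R_other = 0.05807 K/W
L = R·k·A = 0.05807×0.0612×13.9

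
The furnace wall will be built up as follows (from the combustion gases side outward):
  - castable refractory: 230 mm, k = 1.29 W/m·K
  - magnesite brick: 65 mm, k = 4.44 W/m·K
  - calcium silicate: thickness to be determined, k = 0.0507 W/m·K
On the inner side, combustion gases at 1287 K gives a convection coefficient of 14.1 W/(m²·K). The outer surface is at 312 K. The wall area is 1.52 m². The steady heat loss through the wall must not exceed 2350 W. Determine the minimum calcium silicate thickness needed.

Series thermal resistances:
R_inner film = 1/(h_i·A) = 1/(14.1×1.52) = 0.04666 K/W
R_castable refractory = L/(kA) = 0.23/(1.29×1.52) = 0.1173 K/W
R_magnesite brick = L/(kA) = 0.065/(4.44×1.52) = 0.009631 K/W
Sum of the known resistances R_other = 0.1736 K/W
Required total resistance R_tot = ΔT/Q_allow = 975/2350 = 0.4149 K/W
R_calcium silicate = R_tot − R_other = 0.2413 K/W
L = R·k·A = 0.2413×0.0507×1.52

L ≈ 18.6 mm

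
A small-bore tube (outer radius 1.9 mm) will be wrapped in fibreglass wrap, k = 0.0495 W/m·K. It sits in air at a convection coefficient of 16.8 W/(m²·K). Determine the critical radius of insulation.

r_cr ≈ 2.95 mm

For a cylinder r_cr = k/h = 0.0495/16.8
r_cr = 2.95 mm; since the bare radius (1.9 mm) is below r_cr, adding a thin layer of insulation will *increase* heat loss.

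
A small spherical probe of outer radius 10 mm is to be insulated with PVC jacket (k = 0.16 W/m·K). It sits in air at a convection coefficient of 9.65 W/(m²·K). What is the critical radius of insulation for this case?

For a sphere r_cr = 2k/h = 2×0.16/9.65
r_cr = 33.2 mm; since the bare radius (10 mm) is below r_cr, adding a thin layer of insulation will *increase* heat loss.

r_cr ≈ 33.2 mm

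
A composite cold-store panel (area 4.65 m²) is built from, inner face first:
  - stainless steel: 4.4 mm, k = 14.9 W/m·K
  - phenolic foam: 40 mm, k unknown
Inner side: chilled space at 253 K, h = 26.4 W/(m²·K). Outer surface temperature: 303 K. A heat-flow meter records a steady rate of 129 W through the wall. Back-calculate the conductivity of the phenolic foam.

k ≈ 0.0227 W/(m·K)

Series thermal resistances:
R_inner film = 1/(h_i·A) = 1/(26.4×4.65) = 0.008146 K/W
R_stainless steel = L/(kA) = 0.0044/(14.9×4.65) = 6.351×10^-5 K/W
Sum of known resistances R_other = 0.008209 K/W
Total R = ΔT/Q = 50/129 = 0.3876 K/W
R_phenolic foam = R_total − R_other = 0.3794 K/W
k = L/(R·A) = 0.04/(0.3794×4.65)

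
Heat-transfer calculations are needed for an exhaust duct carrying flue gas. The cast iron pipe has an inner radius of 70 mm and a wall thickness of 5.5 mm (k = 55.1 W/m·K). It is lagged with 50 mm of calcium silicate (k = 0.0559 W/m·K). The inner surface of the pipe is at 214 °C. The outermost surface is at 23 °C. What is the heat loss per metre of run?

q′ ≈ 132 W/m

Cylindrical conduction, so R = ln(r₂/r₁)/(2πkL) per layer, in series:
R_cast iron pipe wall = ln(75.5/70)/(2π×55.1×1) = 2.185×10^-4 K/W
R_calcium silicate = ln(125.5/75.5)/(2π×0.0559×1) = 1.447 K/W
R_total = 1.447 K/W
Q = ΔT/R_total = 191/1.447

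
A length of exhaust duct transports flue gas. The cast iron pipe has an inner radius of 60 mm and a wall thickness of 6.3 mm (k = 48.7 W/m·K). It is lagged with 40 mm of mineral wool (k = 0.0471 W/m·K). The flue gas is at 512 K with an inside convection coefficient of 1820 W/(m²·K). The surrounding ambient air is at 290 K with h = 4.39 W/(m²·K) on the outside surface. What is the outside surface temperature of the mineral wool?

T ≈ 329 K

Treating each annulus and film as a series resistance:
R_inner film = 1/(h_i·2πr₁L) = 1/(1820×2π×0.06×1) = 0.001457 K/W
R_cast iron pipe wall = ln(66.3/60)/(2π×48.7×1) = 3.263×10^-4 K/W
R_mineral wool = ln(106.3/66.3)/(2π×0.0471×1) = 1.595 K/W
R_outer film = 1/(h_o·2πr_oL) = 1/(4.39×2π×0.1063×1) = 0.3411 K/W
R_total = 1.938 K/W
Q = ΔT/R_total = 222/1.938
Q = 115 W/m
T_interface = T_inner − Q·ΣR(inner→interface) = 512 − 115×1.597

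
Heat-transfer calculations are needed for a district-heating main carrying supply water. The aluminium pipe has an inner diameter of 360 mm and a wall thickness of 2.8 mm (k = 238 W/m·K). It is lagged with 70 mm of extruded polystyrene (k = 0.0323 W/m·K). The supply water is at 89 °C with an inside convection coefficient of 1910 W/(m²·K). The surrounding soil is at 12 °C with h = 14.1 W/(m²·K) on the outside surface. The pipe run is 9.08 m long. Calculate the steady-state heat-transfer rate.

Cylindrical conduction, so R = ln(r₂/r₁)/(2πkL) per layer, in series:
R_inner film = 1/(h_i·2πr₁L) = 1/(1910×2π×0.18×9.08) = 5.098×10^-5 K/W
R_aluminium pipe wall = ln(182.8/180)/(2π×238×9.08) = 1.137×10^-6 K/W
R_extruded polystyrene = ln(252.8/182.8)/(2π×0.0323×9.08) = 0.1759 K/W
R_outer film = 1/(h_o·2πr_oL) = 1/(14.1×2π×0.2528×9.08) = 0.004917 K/W
R_total = 0.1809 K/W
Q = ΔT/R_total = 77/0.1809

Q ≈ 426 W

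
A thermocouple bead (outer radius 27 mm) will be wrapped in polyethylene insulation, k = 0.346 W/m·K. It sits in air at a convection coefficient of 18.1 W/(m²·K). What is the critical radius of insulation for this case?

For a sphere r_cr = 2k/h = 2×0.346/18.1
r_cr = 38.2 mm; since the bare radius (27 mm) is below r_cr, adding a thin layer of insulation will *increase* heat loss.

r_cr ≈ 38.2 mm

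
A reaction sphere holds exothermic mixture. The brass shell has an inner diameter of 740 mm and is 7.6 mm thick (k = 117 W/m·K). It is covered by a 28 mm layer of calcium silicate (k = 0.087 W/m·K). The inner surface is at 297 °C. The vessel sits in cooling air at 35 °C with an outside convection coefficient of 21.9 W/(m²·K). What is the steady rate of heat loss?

Q ≈ 1380 W

Each spherical layer contributes R = (1/r_i − 1/r_o)/(4πk):
R_brass shell = (1/0.37 − 1/0.3776)/(4π×117) = 3.7×10^-5 K/W
R_calcium silicate = (1/0.3776 − 1/0.4056)/(4π×0.087) = 0.1672 K/W
R_outer film = 1/(h·4πr_o²) = 1/(21.9×4π×0.4056²) = 0.02209 K/W
R_total = 0.1893 K/W
Q = ΔT/R_total = 262/0.1893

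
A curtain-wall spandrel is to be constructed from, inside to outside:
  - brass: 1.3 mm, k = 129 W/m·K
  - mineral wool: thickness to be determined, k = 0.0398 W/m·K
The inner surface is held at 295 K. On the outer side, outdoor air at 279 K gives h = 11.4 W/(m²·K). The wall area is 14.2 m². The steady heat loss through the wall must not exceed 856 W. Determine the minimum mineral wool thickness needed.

Using the resistance-network approach (series):
R_brass = L/(kA) = 0.0013/(129×14.2) = 7.097×10^-7 K/W
R_outer film = 1/(h_o·A) = 1/(11.4×14.2) = 0.006177 K/W
Sum of the known resistances R_other = 0.006178 K/W
Required total resistance R_tot = ΔT/Q_allow = 16/856 = 0.01869 K/W
R_mineral wool = R_tot − R_other = 0.01251 K/W
L = R·k·A = 0.01251×0.0398×14.2

L ≈ 7.07 mm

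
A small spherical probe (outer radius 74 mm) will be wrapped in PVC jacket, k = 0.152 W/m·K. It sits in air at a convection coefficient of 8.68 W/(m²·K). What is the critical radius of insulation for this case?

r_cr ≈ 35 mm

For a sphere r_cr = 2k/h = 2×0.152/8.68
r_cr = 35 mm; since the bare radius (74 mm) is above r_cr, any added insulation will reduce heat loss.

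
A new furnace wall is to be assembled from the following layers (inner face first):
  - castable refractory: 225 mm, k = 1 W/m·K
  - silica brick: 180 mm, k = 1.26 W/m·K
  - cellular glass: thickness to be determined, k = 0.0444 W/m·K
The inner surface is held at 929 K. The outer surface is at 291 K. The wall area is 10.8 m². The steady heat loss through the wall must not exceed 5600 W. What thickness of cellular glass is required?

Treating each layer as a thermal resistance in series:
R_castable refractory = L/(kA) = 0.225/(1×10.8) = 0.02083 K/W
R_silica brick = L/(kA) = 0.18/(1.26×10.8) = 0.01323 K/W
Sum of the known resistances R_other = 0.03406 K/W
Required total resistance R_tot = ΔT/Q_allow = 638/5600 = 0.1139 K/W
R_cellular glass = R_tot − R_other = 0.07987 K/W
L = R·k·A = 0.07987×0.0444×10.8

L ≈ 38.3 mm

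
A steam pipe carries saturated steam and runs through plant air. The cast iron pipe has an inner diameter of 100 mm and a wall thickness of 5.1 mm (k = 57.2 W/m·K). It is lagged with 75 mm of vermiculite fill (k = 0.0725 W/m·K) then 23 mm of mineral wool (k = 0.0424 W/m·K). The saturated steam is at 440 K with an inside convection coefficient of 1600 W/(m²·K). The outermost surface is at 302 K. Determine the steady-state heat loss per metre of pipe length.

q′ ≈ 55.2 W/m

Per-layer cylindrical resistances, series-summed:
R_inner film = 1/(h_i·2πr₁L) = 1/(1600×2π×0.05×1) = 0.001989 K/W
R_cast iron pipe wall = ln(55.1/50)/(2π×57.2×1) = 2.702×10^-4 K/W
R_vermiculite fill = ln(130.1/55.1)/(2π×0.0725×1) = 1.886 K/W
R_mineral wool = ln(153.1/130.1)/(2π×0.0424×1) = 0.611 K/W
R_total = 2.499 K/W
Q = ΔT/R_total = 138/2.499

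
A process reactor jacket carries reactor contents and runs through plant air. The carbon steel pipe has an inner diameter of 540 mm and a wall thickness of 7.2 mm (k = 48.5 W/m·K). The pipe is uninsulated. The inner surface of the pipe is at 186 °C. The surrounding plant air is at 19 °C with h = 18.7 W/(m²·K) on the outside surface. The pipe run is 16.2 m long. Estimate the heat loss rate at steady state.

Treating each annulus and film as a series resistance:
R_carbon steel pipe wall = ln(277.2/270)/(2π×48.5×16.2) = 5.331×10^-6 K/W
R_outer film = 1/(h_o·2πr_oL) = 1/(18.7×2π×0.2772×16.2) = 0.001895 K/W
R_total = 0.001901 K/W
Q = ΔT/R_total = 167/0.001901

Q ≈ 87900 W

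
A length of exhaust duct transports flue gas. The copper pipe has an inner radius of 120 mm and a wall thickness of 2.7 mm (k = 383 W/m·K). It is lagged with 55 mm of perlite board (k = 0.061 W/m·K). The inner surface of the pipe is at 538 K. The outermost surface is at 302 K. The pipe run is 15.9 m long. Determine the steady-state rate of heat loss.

Cylindrical conduction, so R = ln(r₂/r₁)/(2πkL) per layer, in series:
R_copper pipe wall = ln(122.7/120)/(2π×383×15.9) = 5.815×10^-7 K/W
R_perlite board = ln(177.7/122.7)/(2π×0.061×15.9) = 0.06077 K/W
R_total = 0.06077 K/W
Q = ΔT/R_total = 236/0.06077

Q ≈ 3880 W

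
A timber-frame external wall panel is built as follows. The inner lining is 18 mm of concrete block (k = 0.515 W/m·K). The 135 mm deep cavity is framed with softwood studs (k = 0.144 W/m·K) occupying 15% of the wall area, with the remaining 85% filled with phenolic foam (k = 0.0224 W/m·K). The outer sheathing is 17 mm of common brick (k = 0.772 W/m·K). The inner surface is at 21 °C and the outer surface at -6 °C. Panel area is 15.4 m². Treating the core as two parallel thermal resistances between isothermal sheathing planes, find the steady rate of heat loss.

Q ≈ 123 W

Sheathing layers in series; stud and cavity paths in parallel between them.
R_inner = 0.018/(0.515×15.4) = 0.00227 K/W
R_stud  = 0.135/(0.144×0.15×15.4) = 0.4058 K/W
R_cav   = 0.135/(0.0224×0.85×15.4) = 0.4604 K/W
1/R_core = 1/R_stud + 1/R_cav → R_core = 0.2157 K/W
R_outer = 0.017/(0.772×15.4) = 0.00143 K/W
R_total = 0.2194 K/W
Q = ΔT/R_total = 27/0.2194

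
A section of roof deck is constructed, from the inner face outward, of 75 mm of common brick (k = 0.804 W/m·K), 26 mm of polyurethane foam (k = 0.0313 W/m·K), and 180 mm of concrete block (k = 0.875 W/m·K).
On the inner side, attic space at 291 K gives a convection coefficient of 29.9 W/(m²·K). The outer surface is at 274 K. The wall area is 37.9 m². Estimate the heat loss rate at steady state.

Q ≈ 554 W

Treating each layer as a thermal resistance in series:
R_inner film = 1/(h_i·A) = 1/(29.9×37.9) = 8.824×10^-4 K/W
R_common brick = L/(kA) = 0.075/(0.804×37.9) = 0.002461 K/W
R_polyurethane foam = L/(kA) = 0.026/(0.0313×37.9) = 0.02192 K/W
R_concrete block = L/(kA) = 0.18/(0.875×37.9) = 0.005428 K/W
R_total = 0.03069 K/W
Q = ΔT / R_total = 17 / 0.03069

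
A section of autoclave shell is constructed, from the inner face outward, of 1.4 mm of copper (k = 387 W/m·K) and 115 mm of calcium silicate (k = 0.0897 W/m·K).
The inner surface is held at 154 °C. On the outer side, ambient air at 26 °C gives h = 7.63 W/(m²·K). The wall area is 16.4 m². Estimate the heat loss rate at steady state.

Q ≈ 1490 W

Model the wall as resistances in series:
R_copper = L/(kA) = 0.0014/(387×16.4) = 2.206×10^-7 K/W
R_calcium silicate = L/(kA) = 0.115/(0.0897×16.4) = 0.07817 K/W
R_outer film = 1/(h_o·A) = 1/(7.63×16.4) = 0.007992 K/W
R_total = 0.08617 K/W
Q = ΔT / R_total = 128 / 0.08617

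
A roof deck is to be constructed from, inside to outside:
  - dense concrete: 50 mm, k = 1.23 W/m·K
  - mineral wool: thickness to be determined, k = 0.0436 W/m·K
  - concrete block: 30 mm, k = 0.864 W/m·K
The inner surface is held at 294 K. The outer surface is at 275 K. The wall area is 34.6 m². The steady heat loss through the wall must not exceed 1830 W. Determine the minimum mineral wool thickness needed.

L ≈ 12.4 mm

Series thermal resistances:
R_dense concrete = L/(kA) = 0.05/(1.23×34.6) = 0.001175 K/W
R_concrete block = L/(kA) = 0.03/(0.864×34.6) = 0.001004 K/W
Sum of the known resistances R_other = 0.002178 K/W
Required total resistance R_tot = ΔT/Q_allow = 19/1830 = 0.01038 K/W
R_mineral wool = R_tot − R_other = 0.008204 K/W
L = R·k·A = 0.008204×0.0436×34.6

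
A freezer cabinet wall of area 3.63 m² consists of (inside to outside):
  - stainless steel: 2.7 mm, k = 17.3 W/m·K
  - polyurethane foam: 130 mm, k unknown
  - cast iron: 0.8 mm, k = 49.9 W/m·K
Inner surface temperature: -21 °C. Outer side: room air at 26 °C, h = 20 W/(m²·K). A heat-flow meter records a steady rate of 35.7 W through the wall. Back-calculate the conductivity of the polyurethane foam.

k ≈ 0.0275 W/(m·K)

Series thermal resistances:
R_stainless steel = L/(kA) = 0.0027/(17.3×3.63) = 4.299×10^-5 K/W
R_cast iron = L/(kA) = 0.0008/(49.9×3.63) = 4.417×10^-6 K/W
R_outer film = 1/(h_o·A) = 1/(20×3.63) = 0.01377 K/W
Sum of known resistances R_other = 0.01382 K/W
Total R = ΔT/Q = 47/35.7 = 1.317 K/W
R_polyurethane foam = R_total − R_other = 1.303 K/W
k = L/(R·A) = 0.13/(1.303×3.63)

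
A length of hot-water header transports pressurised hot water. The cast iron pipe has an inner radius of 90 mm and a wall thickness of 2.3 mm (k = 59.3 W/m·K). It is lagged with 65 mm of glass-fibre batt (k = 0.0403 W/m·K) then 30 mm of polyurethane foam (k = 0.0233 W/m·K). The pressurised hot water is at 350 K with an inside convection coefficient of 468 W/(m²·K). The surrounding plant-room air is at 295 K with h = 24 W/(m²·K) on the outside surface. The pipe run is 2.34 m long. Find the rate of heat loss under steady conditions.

Q ≈ 38.6 W

Per-layer cylindrical resistances, series-summed:
R_inner film = 1/(h_i·2πr₁L) = 1/(468×2π×0.09×2.34) = 0.001615 K/W
R_cast iron pipe wall = ln(92.3/90)/(2π×59.3×2.34) = 2.894×10^-5 K/W
R_glass-fibre batt = ln(157.3/92.3)/(2π×0.0403×2.34) = 0.8997 K/W
R_polyurethane foam = ln(187.3/157.3)/(2π×0.0233×2.34) = 0.5095 K/W
R_outer film = 1/(h_o·2πr_oL) = 1/(24×2π×0.1873×2.34) = 0.01513 K/W
R_total = 1.426 K/W
Q = ΔT/R_total = 55/1.426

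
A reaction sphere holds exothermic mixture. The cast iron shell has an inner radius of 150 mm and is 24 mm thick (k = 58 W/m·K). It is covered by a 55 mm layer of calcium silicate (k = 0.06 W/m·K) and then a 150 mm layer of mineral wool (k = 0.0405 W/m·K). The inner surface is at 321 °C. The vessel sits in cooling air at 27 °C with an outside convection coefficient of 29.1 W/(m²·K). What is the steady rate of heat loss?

Q ≈ 56 W

Spherical conduction: R = (1/r_in − 1/r_out)/(4πk) per layer; series-sum.
R_cast iron shell = (1/0.15 − 1/0.174)/(4π×58) = 0.001262 K/W
R_calcium silicate = (1/0.174 − 1/0.229)/(4π×0.06) = 1.831 K/W
R_mineral wool = (1/0.229 − 1/0.379)/(4π×0.0405) = 3.396 K/W
R_outer film = 1/(h·4πr_o²) = 1/(29.1×4π×0.379²) = 0.01904 K/W
R_total = 5.247 K/W
Q = ΔT/R_total = 294/5.247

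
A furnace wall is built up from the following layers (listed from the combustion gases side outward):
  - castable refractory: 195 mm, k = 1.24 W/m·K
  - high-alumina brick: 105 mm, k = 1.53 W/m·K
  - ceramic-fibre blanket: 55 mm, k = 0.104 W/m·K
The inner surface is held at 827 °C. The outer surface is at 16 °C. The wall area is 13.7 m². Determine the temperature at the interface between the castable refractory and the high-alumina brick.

Series thermal resistances:
R_castable refractory = L/(kA) = 0.195/(1.24×13.7) = 0.01148 K/W
R_high-alumina brick = L/(kA) = 0.105/(1.53×13.7) = 0.005009 K/W
R_ceramic-fibre blanket = L/(kA) = 0.055/(0.104×13.7) = 0.0386 K/W
R_total = 0.05509 K/W;  Q = ΔT/R_total = 811/0.05509 = 14720 W
T_interface = T_inner − Q·ΣR(inner→interface) = 827 − 14700×0.01148

T ≈ 658 °C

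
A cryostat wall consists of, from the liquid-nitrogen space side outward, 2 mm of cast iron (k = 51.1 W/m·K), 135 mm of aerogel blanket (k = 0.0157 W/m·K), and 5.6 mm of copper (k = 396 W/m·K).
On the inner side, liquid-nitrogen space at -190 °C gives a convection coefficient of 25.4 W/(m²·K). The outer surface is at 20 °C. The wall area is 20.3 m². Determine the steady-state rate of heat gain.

Q ≈ 494 W

Using the resistance-network approach (series):
R_inner film = 1/(h_i·A) = 1/(25.4×20.3) = 0.001939 K/W
R_cast iron = L/(kA) = 0.002/(51.1×20.3) = 1.928×10^-6 K/W
R_aerogel blanket = L/(kA) = 0.135/(0.0157×20.3) = 0.4236 K/W
R_copper = L/(kA) = 0.0056/(396×20.3) = 6.966×10^-7 K/W
R_total = 0.4255 K/W
Q = ΔT / R_total = 210 / 0.4255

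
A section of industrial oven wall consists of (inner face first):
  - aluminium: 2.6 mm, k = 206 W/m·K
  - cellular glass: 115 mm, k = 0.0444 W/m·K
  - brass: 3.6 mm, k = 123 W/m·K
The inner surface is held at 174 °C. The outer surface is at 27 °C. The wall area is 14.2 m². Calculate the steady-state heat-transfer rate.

Model the wall as resistances in series:
R_aluminium = L/(kA) = 0.0026/(206×14.2) = 8.888×10^-7 K/W
R_cellular glass = L/(kA) = 0.115/(0.0444×14.2) = 0.1824 K/W
R_brass = L/(kA) = 0.0036/(123×14.2) = 2.061×10^-6 K/W
R_total = 0.1824 K/W
Q = ΔT / R_total = 147 / 0.1824

Q ≈ 806 W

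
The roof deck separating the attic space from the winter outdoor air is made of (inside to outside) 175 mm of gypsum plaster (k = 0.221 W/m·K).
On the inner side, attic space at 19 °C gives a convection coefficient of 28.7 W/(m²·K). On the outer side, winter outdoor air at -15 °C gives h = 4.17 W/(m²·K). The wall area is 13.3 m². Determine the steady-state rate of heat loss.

Model the wall as resistances in series:
R_inner film = 1/(h_i·A) = 1/(28.7×13.3) = 0.00262 K/W
R_gypsum plaster = L/(kA) = 0.175/(0.221×13.3) = 0.05954 K/W
R_outer film = 1/(h_o·A) = 1/(4.17×13.3) = 0.01803 K/W
R_total = 0.08019 K/W
Q = ΔT / R_total = 34 / 0.08019

Q ≈ 424 W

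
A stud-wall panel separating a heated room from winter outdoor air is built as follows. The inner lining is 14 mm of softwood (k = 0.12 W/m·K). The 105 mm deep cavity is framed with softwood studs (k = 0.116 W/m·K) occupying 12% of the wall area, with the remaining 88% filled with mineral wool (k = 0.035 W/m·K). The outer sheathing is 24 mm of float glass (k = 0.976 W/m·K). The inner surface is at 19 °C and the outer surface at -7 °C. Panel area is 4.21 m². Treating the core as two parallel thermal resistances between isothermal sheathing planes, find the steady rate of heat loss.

Q ≈ 44 W

Sheathing layers in series; stud and cavity paths in parallel between them.
R_inner = 0.014/(0.12×4.21) = 0.02771 K/W
R_stud  = 0.105/(0.116×0.12×4.21) = 1.792 K/W
R_cav   = 0.105/(0.035×0.88×4.21) = 0.8098 K/W
1/R_core = 1/R_stud + 1/R_cav → R_core = 0.5577 K/W
R_outer = 0.024/(0.976×4.21) = 0.005841 K/W
R_total = 0.5913 K/W
Q = ΔT/R_total = 26/0.5913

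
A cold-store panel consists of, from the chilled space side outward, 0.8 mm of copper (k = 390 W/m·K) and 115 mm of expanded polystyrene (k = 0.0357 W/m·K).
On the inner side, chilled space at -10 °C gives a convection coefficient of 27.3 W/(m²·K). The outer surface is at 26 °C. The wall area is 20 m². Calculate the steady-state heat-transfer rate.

Model the wall as resistances in series:
R_inner film = 1/(h_i·A) = 1/(27.3×20) = 0.001832 K/W
R_copper = L/(kA) = 0.0008/(390×20) = 1.026×10^-7 K/W
R_expanded polystyrene = L/(kA) = 0.115/(0.0357×20) = 0.1611 K/W
R_total = 0.1629 K/W
Q = ΔT / R_total = 36 / 0.1629

Q ≈ 221 W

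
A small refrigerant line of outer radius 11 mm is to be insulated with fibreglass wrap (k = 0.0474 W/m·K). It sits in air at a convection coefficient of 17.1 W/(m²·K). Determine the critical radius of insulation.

For a cylinder r_cr = k/h = 0.0474/17.1
r_cr = 2.77 mm; since the bare radius (11 mm) is above r_cr, any added insulation will reduce heat loss.

r_cr ≈ 2.77 mm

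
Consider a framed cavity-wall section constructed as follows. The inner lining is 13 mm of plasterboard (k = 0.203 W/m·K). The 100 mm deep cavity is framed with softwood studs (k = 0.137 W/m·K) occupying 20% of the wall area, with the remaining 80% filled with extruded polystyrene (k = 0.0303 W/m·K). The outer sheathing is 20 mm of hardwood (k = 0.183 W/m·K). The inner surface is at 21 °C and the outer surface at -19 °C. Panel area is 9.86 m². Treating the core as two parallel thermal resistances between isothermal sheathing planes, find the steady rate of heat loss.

Sheathing layers in series; stud and cavity paths in parallel between them.
R_inner = 0.013/(0.203×9.86) = 0.006495 K/W
R_stud  = 0.1/(0.137×0.2×9.86) = 0.3701 K/W
R_cav   = 0.1/(0.0303×0.8×9.86) = 0.4184 K/W
1/R_core = 1/R_stud + 1/R_cav → R_core = 0.1964 K/W
R_outer = 0.02/(0.183×9.86) = 0.01108 K/W
R_total = 0.214 K/W
Q = ΔT/R_total = 40/0.214

Q ≈ 187 W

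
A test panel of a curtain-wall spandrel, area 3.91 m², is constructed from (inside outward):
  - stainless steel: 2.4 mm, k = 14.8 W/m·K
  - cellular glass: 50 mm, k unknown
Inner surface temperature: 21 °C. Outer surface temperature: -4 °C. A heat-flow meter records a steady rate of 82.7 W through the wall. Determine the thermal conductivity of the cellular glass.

k ≈ 0.0423 W/(m·K)

Thermal resistances in series:
R_stainless steel = L/(kA) = 0.0024/(14.8×3.91) = 4.147×10^-5 K/W
Sum of known resistances R_other = 4.147×10^-5 K/W
Total R = ΔT/Q = 25/82.7 = 0.3023 K/W
R_cellular glass = R_total − R_other = 0.3023 K/W
k = L/(R·A) = 0.05/(0.3023×3.91)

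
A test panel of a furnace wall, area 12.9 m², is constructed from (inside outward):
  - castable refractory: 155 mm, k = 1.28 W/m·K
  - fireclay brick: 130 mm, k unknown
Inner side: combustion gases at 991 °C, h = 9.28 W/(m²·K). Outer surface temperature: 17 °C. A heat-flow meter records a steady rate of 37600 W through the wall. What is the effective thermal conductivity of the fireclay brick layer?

Using the resistance-network approach (series):
R_inner film = 1/(h_i·A) = 1/(9.28×12.9) = 0.008353 K/W
R_castable refractory = L/(kA) = 0.155/(1.28×12.9) = 0.009387 K/W
Sum of known resistances R_other = 0.01774 K/W
Total R = ΔT/Q = 974/37600 = 0.0259 K/W
R_fireclay brick = R_total − R_other = 0.008164 K/W
k = L/(R·A) = 0.13/(0.008164×12.9)

k ≈ 1.23 W/(m·K)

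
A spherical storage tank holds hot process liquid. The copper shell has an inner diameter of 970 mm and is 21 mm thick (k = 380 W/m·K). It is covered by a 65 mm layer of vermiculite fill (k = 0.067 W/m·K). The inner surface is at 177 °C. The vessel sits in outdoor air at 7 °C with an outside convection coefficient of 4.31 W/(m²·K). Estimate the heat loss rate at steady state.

Each spherical layer contributes R = (1/r_i − 1/r_o)/(4πk):
R_copper shell = (1/0.485 − 1/0.506)/(4π×380) = 1.792×10^-5 K/W
R_vermiculite fill = (1/0.506 − 1/0.571)/(4π×0.067) = 0.2672 K/W
R_outer film = 1/(h·4πr_o²) = 1/(4.31×4π×0.571²) = 0.05663 K/W
R_total = 0.3239 K/W
Q = ΔT/R_total = 170/0.3239

Q ≈ 525 W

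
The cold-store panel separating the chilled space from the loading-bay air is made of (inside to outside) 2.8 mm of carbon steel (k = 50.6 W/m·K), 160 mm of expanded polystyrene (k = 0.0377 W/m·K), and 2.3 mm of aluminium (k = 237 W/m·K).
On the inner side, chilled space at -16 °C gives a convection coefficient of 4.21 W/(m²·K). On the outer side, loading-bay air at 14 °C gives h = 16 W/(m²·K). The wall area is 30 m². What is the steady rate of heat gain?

Q ≈ 198 W

Using the resistance-network approach (series):
R_inner film = 1/(h_i·A) = 1/(4.21×30) = 0.007918 K/W
R_carbon steel = L/(kA) = 0.0028/(50.6×30) = 1.845×10^-6 K/W
R_expanded polystyrene = L/(kA) = 0.16/(0.0377×30) = 0.1415 K/W
R_aluminium = L/(kA) = 0.0023/(237×30) = 3.235×10^-7 K/W
R_outer film = 1/(h_o·A) = 1/(16×30) = 0.002083 K/W
R_total = 0.1515 K/W
Q = ΔT / R_total = 30 / 0.1515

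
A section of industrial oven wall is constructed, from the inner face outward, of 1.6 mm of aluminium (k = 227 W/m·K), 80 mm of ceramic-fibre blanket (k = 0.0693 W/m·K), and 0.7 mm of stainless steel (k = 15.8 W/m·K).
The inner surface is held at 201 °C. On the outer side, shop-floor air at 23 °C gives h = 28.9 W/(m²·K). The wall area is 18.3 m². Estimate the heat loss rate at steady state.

Q ≈ 2740 W

Thermal resistances in series:
R_aluminium = L/(kA) = 0.0016/(227×18.3) = 3.852×10^-7 K/W
R_ceramic-fibre blanket = L/(kA) = 0.08/(0.0693×18.3) = 0.06308 K/W
R_stainless steel = L/(kA) = 0.0007/(15.8×18.3) = 2.421×10^-6 K/W
R_outer film = 1/(h_o·A) = 1/(28.9×18.3) = 0.001891 K/W
R_total = 0.06498 K/W
Q = ΔT / R_total = 178 / 0.06498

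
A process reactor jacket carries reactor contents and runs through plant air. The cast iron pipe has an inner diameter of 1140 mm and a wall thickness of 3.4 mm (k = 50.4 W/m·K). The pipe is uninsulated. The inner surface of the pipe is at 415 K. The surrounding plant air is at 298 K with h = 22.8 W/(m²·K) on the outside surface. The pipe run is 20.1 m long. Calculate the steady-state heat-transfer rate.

Q ≈ 193000 W

Treating each annulus and film as a series resistance:
R_cast iron pipe wall = ln(573.4/570)/(2π×50.4×20.1) = 9.343×10^-7 K/W
R_outer film = 1/(h_o·2πr_oL) = 1/(22.8×2π×0.5734×20.1) = 6.057×10^-4 K/W
R_total = 6.066×10^-4 K/W
Q = ΔT/R_total = 117/6.066×10^-4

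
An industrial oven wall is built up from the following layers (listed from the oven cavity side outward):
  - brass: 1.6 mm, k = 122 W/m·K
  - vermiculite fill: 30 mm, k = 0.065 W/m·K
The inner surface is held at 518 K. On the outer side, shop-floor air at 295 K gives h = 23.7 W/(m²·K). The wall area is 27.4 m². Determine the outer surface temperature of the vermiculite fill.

Thermal resistances in series:
R_brass = L/(kA) = 0.0016/(122×27.4) = 4.786×10^-7 K/W
R_vermiculite fill = L/(kA) = 0.03/(0.065×27.4) = 0.01684 K/W
R_outer film = 1/(h_o·A) = 1/(23.7×27.4) = 0.00154 K/W
R_total = 0.01838 K/W;  Q = ΔT/R_total = 223/0.01838 = 12130 W
T_interface = T_inner − Q·ΣR(inner→interface) = 518 − 12100×0.01684

T ≈ 314 K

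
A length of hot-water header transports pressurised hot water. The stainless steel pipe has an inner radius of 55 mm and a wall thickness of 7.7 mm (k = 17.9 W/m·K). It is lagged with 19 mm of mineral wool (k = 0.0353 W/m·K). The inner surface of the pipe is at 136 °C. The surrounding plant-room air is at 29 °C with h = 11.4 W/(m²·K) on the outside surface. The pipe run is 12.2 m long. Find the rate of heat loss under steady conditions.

Radial resistances (cylindrical: R_cond = ln(r_o/r_i)/(2πkL), R_conv = 1/(h·2πrL)):
R_stainless steel pipe wall = ln(62.7/55)/(2π×17.9×12.2) = 9.549×10^-5 K/W
R_mineral wool = ln(81.7/62.7)/(2π×0.0353×12.2) = 0.09782 K/W
R_outer film = 1/(h_o·2πr_oL) = 1/(11.4×2π×0.0817×12.2) = 0.01401 K/W
R_total = 0.1119 K/W
Q = ΔT/R_total = 107/0.1119

Q ≈ 956 W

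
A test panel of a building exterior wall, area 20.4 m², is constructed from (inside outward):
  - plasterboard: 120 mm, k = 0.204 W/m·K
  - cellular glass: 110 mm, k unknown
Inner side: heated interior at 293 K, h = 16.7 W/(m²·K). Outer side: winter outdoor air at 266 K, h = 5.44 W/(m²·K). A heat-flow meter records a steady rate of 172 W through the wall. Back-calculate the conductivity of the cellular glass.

Series thermal resistances:
R_inner film = 1/(h_i·A) = 1/(16.7×20.4) = 0.002935 K/W
R_plasterboard = L/(kA) = 0.12/(0.204×20.4) = 0.02884 K/W
R_outer film = 1/(h_o·A) = 1/(5.44×20.4) = 0.009011 K/W
Sum of known resistances R_other = 0.04078 K/W
Total R = ΔT/Q = 27/172 = 0.157 K/W
R_cellular glass = R_total − R_other = 0.1162 K/W
k = L/(R·A) = 0.11/(0.1162×20.4)

k ≈ 0.0464 W/(m·K)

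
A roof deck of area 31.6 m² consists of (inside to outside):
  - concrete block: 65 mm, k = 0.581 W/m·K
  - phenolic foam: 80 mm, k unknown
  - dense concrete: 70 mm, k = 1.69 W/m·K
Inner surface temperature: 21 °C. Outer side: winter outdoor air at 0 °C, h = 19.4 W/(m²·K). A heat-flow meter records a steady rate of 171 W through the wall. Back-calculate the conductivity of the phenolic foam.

k ≈ 0.0218 W/(m·K)

Thermal resistances in series:
R_concrete block = L/(kA) = 0.065/(0.581×31.6) = 0.00354 K/W
R_dense concrete = L/(kA) = 0.07/(1.69×31.6) = 0.001311 K/W
R_outer film = 1/(h_o·A) = 1/(19.4×31.6) = 0.001631 K/W
Sum of known resistances R_other = 0.006482 K/W
Total R = ΔT/Q = 21/171 = 0.1228 K/W
R_phenolic foam = R_total − R_other = 0.1163 K/W
k = L/(R·A) = 0.08/(0.1163×31.6)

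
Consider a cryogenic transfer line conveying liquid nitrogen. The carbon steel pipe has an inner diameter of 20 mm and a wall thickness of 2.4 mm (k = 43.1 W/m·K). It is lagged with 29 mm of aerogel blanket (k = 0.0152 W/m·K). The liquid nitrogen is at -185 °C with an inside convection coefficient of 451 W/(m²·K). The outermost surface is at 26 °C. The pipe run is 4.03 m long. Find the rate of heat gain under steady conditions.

Per-layer cylindrical resistances, series-summed:
R_inner film = 1/(h_i·2πr₁L) = 1/(451×2π×0.01×4.03) = 0.008757 K/W
R_carbon steel pipe wall = ln(12.4/10)/(2π×43.1×4.03) = 1.971×10^-4 K/W
R_aerogel blanket = ln(41.4/12.4)/(2π×0.0152×4.03) = 3.132 K/W
R_total = 3.141 K/W
Q = ΔT/R_total = 211/3.141

Q ≈ 67.2 W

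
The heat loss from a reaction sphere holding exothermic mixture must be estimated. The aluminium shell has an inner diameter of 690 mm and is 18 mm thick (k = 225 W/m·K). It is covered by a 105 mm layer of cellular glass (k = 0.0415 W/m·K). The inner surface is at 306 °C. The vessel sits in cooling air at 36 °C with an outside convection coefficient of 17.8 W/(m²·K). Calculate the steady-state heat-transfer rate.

Q ≈ 224 W

Each spherical layer contributes R = (1/r_i − 1/r_o)/(4πk):
R_aluminium shell = (1/0.345 − 1/0.363)/(4π×225) = 5.083×10^-5 K/W
R_cellular glass = (1/0.363 − 1/0.468)/(4π×0.0415) = 1.185 K/W
R_outer film = 1/(h·4πr_o²) = 1/(17.8×4π×0.468²) = 0.02041 K/W
R_total = 1.206 K/W
Q = ΔT/R_total = 270/1.206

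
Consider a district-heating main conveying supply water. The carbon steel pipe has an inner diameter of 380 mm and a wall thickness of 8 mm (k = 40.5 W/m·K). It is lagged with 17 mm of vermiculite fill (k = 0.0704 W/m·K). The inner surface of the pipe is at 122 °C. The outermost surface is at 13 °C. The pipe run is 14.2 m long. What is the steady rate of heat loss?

Cylindrical conduction, so R = ln(r₂/r₁)/(2πkL) per layer, in series:
R_carbon steel pipe wall = ln(198/190)/(2π×40.5×14.2) = 1.141×10^-5 K/W
R_vermiculite fill = ln(215/198)/(2π×0.0704×14.2) = 0.01311 K/W
R_total = 0.01313 K/W
Q = ΔT/R_total = 109/0.01313

Q ≈ 8300 W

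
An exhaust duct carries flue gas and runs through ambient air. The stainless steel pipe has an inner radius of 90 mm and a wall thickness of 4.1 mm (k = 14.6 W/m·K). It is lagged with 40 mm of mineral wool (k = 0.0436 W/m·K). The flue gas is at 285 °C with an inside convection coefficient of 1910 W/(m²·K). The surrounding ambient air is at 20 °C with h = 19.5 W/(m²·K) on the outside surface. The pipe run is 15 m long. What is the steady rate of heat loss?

Q ≈ 2930 W

Cylindrical conduction, so R = ln(r₂/r₁)/(2πkL) per layer, in series:
R_inner film = 1/(h_i·2πr₁L) = 1/(1910×2π×0.09×15) = 6.172×10^-5 K/W
R_stainless steel pipe wall = ln(94.1/90)/(2π×14.6×15) = 3.237×10^-5 K/W
R_mineral wool = ln(134.1/94.1)/(2π×0.0436×15) = 0.0862 K/W
R_outer film = 1/(h_o·2πr_oL) = 1/(19.5×2π×0.1341×15) = 0.004058 K/W
R_total = 0.09036 K/W
Q = ΔT/R_total = 265/0.09036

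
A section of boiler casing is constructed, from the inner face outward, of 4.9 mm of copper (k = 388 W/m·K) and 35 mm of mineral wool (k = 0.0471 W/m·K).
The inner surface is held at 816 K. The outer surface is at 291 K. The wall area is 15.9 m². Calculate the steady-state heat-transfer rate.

Using the resistance-network approach (series):
R_copper = L/(kA) = 0.0049/(388×15.9) = 7.943×10^-7 K/W
R_mineral wool = L/(kA) = 0.035/(0.0471×15.9) = 0.04674 K/W
R_total = 0.04674 K/W
Q = ΔT / R_total = 525 / 0.04674

Q ≈ 11200 W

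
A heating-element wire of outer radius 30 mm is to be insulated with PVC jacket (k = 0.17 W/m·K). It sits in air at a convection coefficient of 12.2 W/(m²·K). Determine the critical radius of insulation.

r_cr ≈ 13.9 mm

For a cylinder r_cr = k/h = 0.17/12.2
r_cr = 13.9 mm; since the bare radius (30 mm) is above r_cr, any added insulation will reduce heat loss.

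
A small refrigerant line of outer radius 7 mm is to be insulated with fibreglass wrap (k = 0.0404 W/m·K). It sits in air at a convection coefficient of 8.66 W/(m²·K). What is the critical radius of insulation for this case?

r_cr ≈ 4.67 mm

For a cylinder r_cr = k/h = 0.0404/8.66
r_cr = 4.67 mm; since the bare radius (7 mm) is above r_cr, any added insulation will reduce heat loss.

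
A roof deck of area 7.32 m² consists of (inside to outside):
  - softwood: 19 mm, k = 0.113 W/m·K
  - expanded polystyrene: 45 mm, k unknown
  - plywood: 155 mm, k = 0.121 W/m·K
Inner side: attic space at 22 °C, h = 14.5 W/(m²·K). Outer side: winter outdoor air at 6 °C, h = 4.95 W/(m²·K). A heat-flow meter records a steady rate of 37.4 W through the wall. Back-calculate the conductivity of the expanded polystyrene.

k ≈ 0.0319 W/(m·K)

Model the wall as resistances in series:
R_inner film = 1/(h_i·A) = 1/(14.5×7.32) = 0.009422 K/W
R_softwood = L/(kA) = 0.019/(0.113×7.32) = 0.02297 K/W
R_plywood = L/(kA) = 0.155/(0.121×7.32) = 0.175 K/W
R_outer film = 1/(h_o·A) = 1/(4.95×7.32) = 0.0276 K/W
Sum of known resistances R_other = 0.235 K/W
Total R = ΔT/Q = 16/37.4 = 0.4278 K/W
R_expanded polystyrene = R_total − R_other = 0.1928 K/W
k = L/(R·A) = 0.045/(0.1928×7.32)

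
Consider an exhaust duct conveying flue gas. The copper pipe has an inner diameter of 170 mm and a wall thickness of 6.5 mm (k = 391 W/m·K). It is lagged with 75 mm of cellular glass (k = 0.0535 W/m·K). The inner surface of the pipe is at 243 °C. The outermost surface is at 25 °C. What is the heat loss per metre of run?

Per-layer cylindrical resistances, series-summed:
R_copper pipe wall = ln(91.5/85)/(2π×391×1) = 2.999×10^-5 K/W
R_cellular glass = ln(166.5/91.5)/(2π×0.0535×1) = 1.781 K/W
R_total = 1.781 K/W
Q = ΔT/R_total = 218/1.781

q′ ≈ 122 W/m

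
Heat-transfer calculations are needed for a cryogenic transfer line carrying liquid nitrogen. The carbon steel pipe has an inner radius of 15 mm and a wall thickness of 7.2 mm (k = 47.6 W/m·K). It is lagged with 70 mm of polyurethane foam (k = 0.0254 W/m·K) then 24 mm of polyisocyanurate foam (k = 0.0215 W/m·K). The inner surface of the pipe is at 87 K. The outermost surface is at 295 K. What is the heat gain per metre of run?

q′ ≈ 19.6 W/m

Per-layer cylindrical resistances, series-summed:
R_carbon steel pipe wall = ln(22.2/15)/(2π×47.6×1) = 0.001311 K/W
R_polyurethane foam = ln(92.2/22.2)/(2π×0.0254×1) = 8.922 K/W
R_polyisocyanurate foam = ln(116.2/92.2)/(2π×0.0215×1) = 1.713 K/W
R_total = 10.64 K/W
Q = ΔT/R_total = 208/10.64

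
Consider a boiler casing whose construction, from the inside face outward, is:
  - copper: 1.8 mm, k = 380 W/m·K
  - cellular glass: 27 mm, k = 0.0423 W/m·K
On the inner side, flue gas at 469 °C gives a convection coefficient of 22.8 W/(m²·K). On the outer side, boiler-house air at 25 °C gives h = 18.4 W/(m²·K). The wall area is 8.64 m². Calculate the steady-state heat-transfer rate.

Using the resistance-network approach (series):
R_inner film = 1/(h_i·A) = 1/(22.8×8.64) = 0.005076 K/W
R_copper = L/(kA) = 0.0018/(380×8.64) = 5.482×10^-7 K/W
R_cellular glass = L/(kA) = 0.027/(0.0423×8.64) = 0.07388 K/W
R_outer film = 1/(h_o·A) = 1/(18.4×8.64) = 0.00629 K/W
R_total = 0.08524 K/W
Q = ΔT / R_total = 444 / 0.08524

Q ≈ 5210 W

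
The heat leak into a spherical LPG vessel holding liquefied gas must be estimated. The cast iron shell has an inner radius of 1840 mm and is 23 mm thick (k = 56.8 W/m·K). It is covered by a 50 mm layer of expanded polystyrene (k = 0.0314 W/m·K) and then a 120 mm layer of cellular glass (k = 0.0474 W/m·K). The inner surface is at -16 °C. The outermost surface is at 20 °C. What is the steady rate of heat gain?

Q ≈ 412 W

Each spherical layer contributes R = (1/r_i − 1/r_o)/(4πk):
R_cast iron shell = (1/1.84 − 1/1.863)/(4π×56.8) = 9.4×10^-6 K/W
R_expanded polystyrene = (1/1.863 − 1/1.913)/(4π×0.0314) = 0.03556 K/W
R_cellular glass = (1/1.913 − 1/2.033)/(4π×0.0474) = 0.0518 K/W
R_total = 0.08737 K/W
Q = ΔT/R_total = 36/0.08737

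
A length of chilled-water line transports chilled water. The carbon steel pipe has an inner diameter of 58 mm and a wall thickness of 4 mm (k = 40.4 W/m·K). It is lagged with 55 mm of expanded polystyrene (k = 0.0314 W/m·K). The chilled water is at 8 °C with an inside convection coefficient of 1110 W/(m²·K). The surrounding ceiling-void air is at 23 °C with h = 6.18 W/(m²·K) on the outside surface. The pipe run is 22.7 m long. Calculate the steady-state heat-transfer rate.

Q ≈ 64.6 W

For a radial system each layer contributes R = ln(r_out/r_in)/(2πkL); films add R = 1/(hA).
R_inner film = 1/(h_i·2πr₁L) = 1/(1110×2π×0.029×22.7) = 2.178×10^-4 K/W
R_carbon steel pipe wall = ln(33/29)/(2π×40.4×22.7) = 2.242×10^-5 K/W
R_expanded polystyrene = ln(88/33)/(2π×0.0314×22.7) = 0.219 K/W
R_outer film = 1/(h_o·2πr_oL) = 1/(6.18×2π×0.088×22.7) = 0.01289 K/W
R_total = 0.2321 K/W
Q = ΔT/R_total = 15/0.2321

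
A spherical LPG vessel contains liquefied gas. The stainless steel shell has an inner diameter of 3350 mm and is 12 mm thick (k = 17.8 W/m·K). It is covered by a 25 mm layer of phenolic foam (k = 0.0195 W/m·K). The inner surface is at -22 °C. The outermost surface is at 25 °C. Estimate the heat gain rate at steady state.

Q ≈ 1330 W

For a spherical shell R = (1/r₁ − 1/r₂)/(4πk); film R = 1/(h·4πr²). In series:
R_stainless steel shell = (1/1.675 − 1/1.687)/(4π×17.8) = 1.899×10^-5 K/W
R_phenolic foam = (1/1.687 − 1/1.712)/(4π×0.0195) = 0.03532 K/W
R_total = 0.03534 K/W
Q = ΔT/R_total = 47/0.03534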